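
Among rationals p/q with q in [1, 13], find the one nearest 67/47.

10/7

Expand x = 67/47 as a continued fraction with the Euclidean algorithm:
  67 = 1*47 + 20, so a_0 = 1.
  47 = 2*20 + 7, so a_1 = 2.
  20 = 2*7 + 6, so a_2 = 2.
  7 = 1*6 + 1, so a_3 = 1.
  6 = 6*1 + 0, so a_4 = 6.
so x = [1; 2, 2, 1, 6].
Convergents (p_i = a_i*p_{i-1} + p_{i-2}, q_i = a_i*q_{i-1} + q_{i-2} with p_{-2}=0, p_{-1}=1, q_{-2}=1, q_{-1}=0), until the denominator exceeds 13:
  i=0: a_0=1, p_0 = 1*1 + 0 = 1, q_0 = 1*0 + 1 = 1.
  i=1: a_1=2, p_1 = 2*1 + 1 = 3, q_1 = 2*1 + 0 = 2.
  i=2: a_2=2, p_2 = 2*3 + 1 = 7, q_2 = 2*2 + 1 = 5.
  i=3: a_3=1, p_3 = 1*7 + 3 = 10, q_3 = 1*5 + 2 = 7.
  i=4: a_4=6, p_4 = 6*10 + 7 = 67, q_4 = 6*7 + 5 = 47.
q_4 = 47 > 13, so the last convergent with denominator <= 13 is p_3/q_3 = 10/7.
The closest fraction with denominator <= 13 is either p_3/q_3 or the intermediate fraction (k*p_3 + p_2)/(k*q_3 + q_2) with the largest k >= 1 whose denominator stays <= 13; these approach x as k grows, and every other convergent or intermediate fraction in range is farther away.
Largest k: floor((13 - q_2)/q_3) = floor((13 - 5)/7) = 1.
That gives (1*10 + 7)/(1*7 + 5) = 17/12.
Compare the errors: |x - 10/7| = |67*7 - 10*47|/(47*7) = 1/329, and |x - 17/12| = |67*12 - 17*47|/(47*12) = 5/564.
Cross-multiplying, 1*564 = 564 < 1645 = 5*329, so 1/329 is smaller: the convergent 10/7 is closer to x than 17/12.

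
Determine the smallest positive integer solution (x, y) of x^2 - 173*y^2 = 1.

(x, y) = (2499849, 190060)

First expand sqrt(173) as a continued fraction. With x_i = (sqrt(173) + m_i)/d_i and (m_0, d_0) = (0, 1): a_0 = floor(sqrt(173)) = 13, since 13^2 = 169 <= 173 < 196 = 14^2.
Iterate m_{i+1} = d_i*a_i - m_i, d_{i+1} = (173 - m_{i+1}^2)/d_i, a_{i+1} = floor((a_0 + m_{i+1})/d_{i+1}):
  m_1 = 1*13 - 0 = 13, d_1 = (173 - 13^2)/1 = 4/1 = 4, a_1 = floor((13 + 13)/4) = 6.
  m_2 = 4*6 - 13 = 11, d_2 = (173 - 11^2)/4 = 52/4 = 13, a_2 = floor((13 + 11)/13) = 1.
  m_3 = 13*1 - 11 = 2, d_3 = (173 - 2^2)/13 = 169/13 = 13, a_3 = floor((13 + 2)/13) = 1.
  m_4 = 13*1 - 2 = 11, d_4 = (173 - 11^2)/13 = 52/13 = 4, a_4 = floor((13 + 11)/4) = 6.
  m_5 = 4*6 - 11 = 13, d_5 = (173 - 13^2)/4 = 4/4 = 1, a_5 = floor((13 + 13)/1) = 26.
  m_6 = 1*26 - 13 = 13, d_6 = (173 - 13^2)/1 = 4/1 = 4: (m_6, d_6) = (m_1, d_1) = (13, 4), so from here the quotients repeat a_1, ..., a_5; the period length is 5.
So sqrt(173) = [13; (6, 1, 1, 6, 26)] with period length k = 5.
k is odd, so (p_{k-1}, q_{k-1}) only solves x^2 - 173y^2 = -1 and the fundamental solution of x^2 - 173y^2 = 1 is (p_{2k-1}, q_{2k-1}) = (p_9, q_9); compute convergents through index 9, running through the period twice.
Convergents (p_i = a_i*p_{i-1} + p_{i-2}, q_i = a_i*q_{i-1} + q_{i-2} with p_{-2}=0, p_{-1}=1, q_{-2}=1, q_{-1}=0):
  i=0: a_0=13, p_0 = 13*1 + 0 = 13, q_0 = 13*0 + 1 = 1.
  i=1: a_1=6, p_1 = 6*13 + 1 = 79, q_1 = 6*1 + 0 = 6.
  i=2: a_2=1, p_2 = 1*79 + 13 = 92, q_2 = 1*6 + 1 = 7.
  i=3: a_3=1, p_3 = 1*92 + 79 = 171, q_3 = 1*7 + 6 = 13.
  i=4: a_4=6, p_4 = 6*171 + 92 = 1118, q_4 = 6*13 + 7 = 85.
  i=5: a_5=26, p_5 = 26*1118 + 171 = 29239, q_5 = 26*85 + 13 = 2223.
  i=6: a_6=6, p_6 = 6*29239 + 1118 = 176552, q_6 = 6*2223 + 85 = 13423.
  i=7: a_7=1, p_7 = 1*176552 + 29239 = 205791, q_7 = 1*13423 + 2223 = 15646.
  i=8: a_8=1, p_8 = 1*205791 + 176552 = 382343, q_8 = 1*15646 + 13423 = 29069.
  i=9: a_9=6, p_9 = 6*382343 + 205791 = 2499849, q_9 = 6*29069 + 15646 = 190060.
Indeed p_4^2 - 173*q_4^2 = 1249924 - 1249925 = -1, not +1.
Check: 2499849^2 - 173*190060^2 = 6249245022801 - 6249245022800 = 1, so (x, y) = (2499849, 190060) solves the equation, and by the theorem it is the least positive solution.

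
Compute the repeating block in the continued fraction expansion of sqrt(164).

[12; (1, 4, 6, 4, 1, 24)]

Write x_i = (sqrt(164) + m_i)/d_i with (m_0, d_0) = (0, 1). a_0 = floor(sqrt(164)) = 12, since 12^2 = 144 <= 164 < 169 = 13^2.
Iterate m_{i+1} = d_i*a_i - m_i, d_{i+1} = (164 - m_{i+1}^2)/d_i, a_{i+1} = floor((a_0 + m_{i+1})/d_{i+1}):
  m_1 = 1*12 - 0 = 12, d_1 = (164 - 12^2)/1 = 20/1 = 20, a_1 = floor((12 + 12)/20) = 1.
  m_2 = 20*1 - 12 = 8, d_2 = (164 - 8^2)/20 = 100/20 = 5, a_2 = floor((12 + 8)/5) = 4.
  m_3 = 5*4 - 8 = 12, d_3 = (164 - 12^2)/5 = 20/5 = 4, a_3 = floor((12 + 12)/4) = 6.
  m_4 = 4*6 - 12 = 12, d_4 = (164 - 12^2)/4 = 20/4 = 5, a_4 = floor((12 + 12)/5) = 4.
  m_5 = 5*4 - 12 = 8, d_5 = (164 - 8^2)/5 = 100/5 = 20, a_5 = floor((12 + 8)/20) = 1.
  m_6 = 20*1 - 8 = 12, d_6 = (164 - 12^2)/20 = 20/20 = 1, a_6 = floor((12 + 12)/1) = 24.
  m_7 = 1*24 - 12 = 12, d_7 = (164 - 12^2)/1 = 20/1 = 20: (m_7, d_7) = (m_1, d_1) = (12, 20), so from here the quotients repeat a_1, ..., a_6; the period length is 6.
Hence the expansion of sqrt(164) is a_0 = 12 followed by the repeating block 1, 4, 6, 4, 1, 24 (period 6).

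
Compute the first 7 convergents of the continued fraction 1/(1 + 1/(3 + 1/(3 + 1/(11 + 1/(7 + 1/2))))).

Using the convergent recurrence p_i = a_i*p_{i-1} + p_{i-2}, q_i = a_i*q_{i-1} + q_{i-2} with p_{-2}=0, p_{-1}=1, q_{-2}=1, q_{-1}=0:
  i=0: a_0=0, p_0 = 0*1 + 0 = 0, q_0 = 0*0 + 1 = 1.
  i=1: a_1=1, p_1 = 1*0 + 1 = 1, q_1 = 1*1 + 0 = 1.
  i=2: a_2=3, p_2 = 3*1 + 0 = 3, q_2 = 3*1 + 1 = 4.
  i=3: a_3=3, p_3 = 3*3 + 1 = 10, q_3 = 3*4 + 1 = 13.
  i=4: a_4=11, p_4 = 11*10 + 3 = 113, q_4 = 11*13 + 4 = 147.
  i=5: a_5=7, p_5 = 7*113 + 10 = 801, q_5 = 7*147 + 13 = 1042.
  i=6: a_6=2, p_6 = 2*801 + 113 = 1715, q_6 = 2*1042 + 147 = 2231.

0/1, 1/1, 3/4, 10/13, 113/147, 801/1042, 1715/2231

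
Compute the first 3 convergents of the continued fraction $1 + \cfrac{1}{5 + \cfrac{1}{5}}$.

1/1, 6/5, 31/26

Using the convergent recurrence p_i = a_i*p_{i-1} + p_{i-2}, q_i = a_i*q_{i-1} + q_{i-2} with p_{-2}=0, p_{-1}=1, q_{-2}=1, q_{-1}=0:
  i=0: a_0=1, p_0 = 1*1 + 0 = 1, q_0 = 1*0 + 1 = 1.
  i=1: a_1=5, p_1 = 5*1 + 1 = 6, q_1 = 5*1 + 0 = 5.
  i=2: a_2=5, p_2 = 5*6 + 1 = 31, q_2 = 5*5 + 1 = 26.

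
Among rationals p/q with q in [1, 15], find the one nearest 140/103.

19/14

Expand x = 140/103 as a continued fraction with the Euclidean algorithm:
  140 = 1*103 + 37, so a_0 = 1.
  103 = 2*37 + 29, so a_1 = 2.
  37 = 1*29 + 8, so a_2 = 1.
  29 = 3*8 + 5, so a_3 = 3.
  8 = 1*5 + 3, so a_4 = 1.
  5 = 1*3 + 2, so a_5 = 1.
  3 = 1*2 + 1, so a_6 = 1.
  2 = 2*1 + 0, so a_7 = 2.
so x = [1; 2, 1, 3, 1, 1, 1, 2].
Convergents (p_i = a_i*p_{i-1} + p_{i-2}, q_i = a_i*q_{i-1} + q_{i-2} with p_{-2}=0, p_{-1}=1, q_{-2}=1, q_{-1}=0), until the denominator exceeds 15:
  i=0: a_0=1, p_0 = 1*1 + 0 = 1, q_0 = 1*0 + 1 = 1.
  i=1: a_1=2, p_1 = 2*1 + 1 = 3, q_1 = 2*1 + 0 = 2.
  i=2: a_2=1, p_2 = 1*3 + 1 = 4, q_2 = 1*2 + 1 = 3.
  i=3: a_3=3, p_3 = 3*4 + 3 = 15, q_3 = 3*3 + 2 = 11.
  i=4: a_4=1, p_4 = 1*15 + 4 = 19, q_4 = 1*11 + 3 = 14.
  i=5: a_5=1, p_5 = 1*19 + 15 = 34, q_5 = 1*14 + 11 = 25.
q_5 = 25 > 15, so the last convergent with denominator <= 15 is p_4/q_4 = 19/14.
The closest fraction with denominator <= 15 is either p_4/q_4 or the intermediate fraction (k*p_4 + p_3)/(k*q_4 + q_3) with the largest k >= 1 whose denominator stays <= 15; these approach x as k grows, and every other convergent or intermediate fraction in range is farther away.
Largest k: floor((15 - q_3)/q_4) = floor((15 - 11)/14) = 0.
Since k = 0, no intermediate fraction beyond p_4/q_4 has denominator <= 15, so the convergent 19/14 is the closest (its error is |140*14 - 19*103|/(103*14) = 3/1442).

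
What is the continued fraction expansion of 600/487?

[1; 4, 3, 4, 2, 1, 2]

Run the Euclidean algorithm on 600 and 487; the successive quotients are the partial quotients a_0, a_1, ... (each step inverts the fractional part left over by the previous one):
  600 = 1*487 + 113, so a_0 = 1.
  487 = 4*113 + 35, so a_1 = 4.
  113 = 3*35 + 8, so a_2 = 3.
  35 = 4*8 + 3, so a_3 = 4.
  8 = 2*3 + 2, so a_4 = 2.
  3 = 1*2 + 1, so a_5 = 1.
  2 = 2*1 + 0, so a_6 = 2.
The remainder reaches 0 after 7 divisions, so the expansion has 7 partial quotients, read off in order.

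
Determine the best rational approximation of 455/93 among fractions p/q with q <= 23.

Expand x = 455/93 as a continued fraction with the Euclidean algorithm:
  455 = 4*93 + 83, so a_0 = 4.
  93 = 1*83 + 10, so a_1 = 1.
  83 = 8*10 + 3, so a_2 = 8.
  10 = 3*3 + 1, so a_3 = 3.
  3 = 3*1 + 0, so a_4 = 3.
so x = [4; 1, 8, 3, 3].
Convergents (p_i = a_i*p_{i-1} + p_{i-2}, q_i = a_i*q_{i-1} + q_{i-2} with p_{-2}=0, p_{-1}=1, q_{-2}=1, q_{-1}=0), until the denominator exceeds 23:
  i=0: a_0=4, p_0 = 4*1 + 0 = 4, q_0 = 4*0 + 1 = 1.
  i=1: a_1=1, p_1 = 1*4 + 1 = 5, q_1 = 1*1 + 0 = 1.
  i=2: a_2=8, p_2 = 8*5 + 4 = 44, q_2 = 8*1 + 1 = 9.
  i=3: a_3=3, p_3 = 3*44 + 5 = 137, q_3 = 3*9 + 1 = 28.
q_3 = 28 > 23, so the last convergent with denominator <= 23 is p_2/q_2 = 44/9.
The closest fraction with denominator <= 23 is either p_2/q_2 or the intermediate fraction (k*p_2 + p_1)/(k*q_2 + q_1) with the largest k >= 1 whose denominator stays <= 23; these approach x as k grows, and every other convergent or intermediate fraction in range is farther away.
Largest k: floor((23 - q_1)/q_2) = floor((23 - 1)/9) = 2.
That gives (2*44 + 5)/(2*9 + 1) = 93/19.
Compare the errors: |x - 44/9| = |455*9 - 44*93|/(93*9) = 3/837, and |x - 93/19| = |455*19 - 93*93|/(93*19) = 4/1767.
Cross-multiplying, 4*837 = 3348 < 5301 = 3*1767, so 4/1767 is smaller: the intermediate fraction 93/19 is closer to x than 44/9.

93/19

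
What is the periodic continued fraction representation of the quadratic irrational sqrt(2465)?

Write x_i = (sqrt(2465) + m_i)/d_i with (m_0, d_0) = (0, 1). a_0 = floor(sqrt(2465)) = 49, since 49^2 = 2401 <= 2465 < 2500 = 50^2.
Iterate m_{i+1} = d_i*a_i - m_i, d_{i+1} = (2465 - m_{i+1}^2)/d_i, a_{i+1} = floor((a_0 + m_{i+1})/d_{i+1}):
  m_1 = 1*49 - 0 = 49, d_1 = (2465 - 49^2)/1 = 64/1 = 64, a_1 = floor((49 + 49)/64) = 1.
  m_2 = 64*1 - 49 = 15, d_2 = (2465 - 15^2)/64 = 2240/64 = 35, a_2 = floor((49 + 15)/35) = 1.
  m_3 = 35*1 - 15 = 20, d_3 = (2465 - 20^2)/35 = 2065/35 = 59, a_3 = floor((49 + 20)/59) = 1.
  m_4 = 59*1 - 20 = 39, d_4 = (2465 - 39^2)/59 = 944/59 = 16, a_4 = floor((49 + 39)/16) = 5.
  m_5 = 16*5 - 39 = 41, d_5 = (2465 - 41^2)/16 = 784/16 = 49, a_5 = floor((49 + 41)/49) = 1.
  m_6 = 49*1 - 41 = 8, d_6 = (2465 - 8^2)/49 = 2401/49 = 49, a_6 = floor((49 + 8)/49) = 1.
  m_7 = 49*1 - 8 = 41, d_7 = (2465 - 41^2)/49 = 784/49 = 16, a_7 = floor((49 + 41)/16) = 5.
  m_8 = 16*5 - 41 = 39, d_8 = (2465 - 39^2)/16 = 944/16 = 59, a_8 = floor((49 + 39)/59) = 1.
  m_9 = 59*1 - 39 = 20, d_9 = (2465 - 20^2)/59 = 2065/59 = 35, a_9 = floor((49 + 20)/35) = 1.
  m_10 = 35*1 - 20 = 15, d_10 = (2465 - 15^2)/35 = 2240/35 = 64, a_10 = floor((49 + 15)/64) = 1.
  m_11 = 64*1 - 15 = 49, d_11 = (2465 - 49^2)/64 = 64/64 = 1, a_11 = floor((49 + 49)/1) = 98.
  m_12 = 1*98 - 49 = 49, d_12 = (2465 - 49^2)/1 = 64/1 = 64: (m_12, d_12) = (m_1, d_1) = (49, 64), so from here the quotients repeat a_1, ..., a_11; the period length is 11.
Hence the expansion of sqrt(2465) is a_0 = 49 followed by the repeating block 1, 1, 1, 5, 1, 1, 5, 1, 1, 1, 98 (period 11).

[49; (1, 1, 1, 5, 1, 1, 5, 1, 1, 1, 98)]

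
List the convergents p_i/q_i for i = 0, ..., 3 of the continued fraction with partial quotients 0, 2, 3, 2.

0/1, 1/2, 3/7, 7/16

Using the convergent recurrence p_i = a_i*p_{i-1} + p_{i-2}, q_i = a_i*q_{i-1} + q_{i-2} with p_{-2}=0, p_{-1}=1, q_{-2}=1, q_{-1}=0:
  i=0: a_0=0, p_0 = 0*1 + 0 = 0, q_0 = 0*0 + 1 = 1.
  i=1: a_1=2, p_1 = 2*0 + 1 = 1, q_1 = 2*1 + 0 = 2.
  i=2: a_2=3, p_2 = 3*1 + 0 = 3, q_2 = 3*2 + 1 = 7.
  i=3: a_3=2, p_3 = 2*3 + 1 = 7, q_3 = 2*7 + 2 = 16.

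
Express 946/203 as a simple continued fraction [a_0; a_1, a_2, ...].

[4; 1, 1, 1, 16, 4]

Run the Euclidean algorithm on 946 and 203; the successive quotients are the partial quotients a_0, a_1, ... (each step inverts the fractional part left over by the previous one):
  946 = 4*203 + 134, so a_0 = 4.
  203 = 1*134 + 69, so a_1 = 1.
  134 = 1*69 + 65, so a_2 = 1.
  69 = 1*65 + 4, so a_3 = 1.
  65 = 16*4 + 1, so a_4 = 16.
  4 = 4*1 + 0, so a_5 = 4.
The remainder reaches 0 after 6 divisions, so the expansion has 6 partial quotients, read off in order.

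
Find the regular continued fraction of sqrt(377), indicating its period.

[19; (2, 2, 2, 38)]

Write x_i = (sqrt(377) + m_i)/d_i with (m_0, d_0) = (0, 1). a_0 = floor(sqrt(377)) = 19, since 19^2 = 361 <= 377 < 400 = 20^2.
Iterate m_{i+1} = d_i*a_i - m_i, d_{i+1} = (377 - m_{i+1}^2)/d_i, a_{i+1} = floor((a_0 + m_{i+1})/d_{i+1}):
  m_1 = 1*19 - 0 = 19, d_1 = (377 - 19^2)/1 = 16/1 = 16, a_1 = floor((19 + 19)/16) = 2.
  m_2 = 16*2 - 19 = 13, d_2 = (377 - 13^2)/16 = 208/16 = 13, a_2 = floor((19 + 13)/13) = 2.
  m_3 = 13*2 - 13 = 13, d_3 = (377 - 13^2)/13 = 208/13 = 16, a_3 = floor((19 + 13)/16) = 2.
  m_4 = 16*2 - 13 = 19, d_4 = (377 - 19^2)/16 = 16/16 = 1, a_4 = floor((19 + 19)/1) = 38.
  m_5 = 1*38 - 19 = 19, d_5 = (377 - 19^2)/1 = 16/1 = 16: (m_5, d_5) = (m_1, d_1) = (19, 16), so from here the quotients repeat a_1, ..., a_4; the period length is 4.
Hence the expansion of sqrt(377) is a_0 = 19 followed by the repeating block 2, 2, 2, 38 (period 4).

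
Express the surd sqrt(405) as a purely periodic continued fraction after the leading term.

Write x_i = (sqrt(405) + m_i)/d_i with (m_0, d_0) = (0, 1). a_0 = floor(sqrt(405)) = 20, since 20^2 = 400 <= 405 < 441 = 21^2.
Iterate m_{i+1} = d_i*a_i - m_i, d_{i+1} = (405 - m_{i+1}^2)/d_i, a_{i+1} = floor((a_0 + m_{i+1})/d_{i+1}):
  m_1 = 1*20 - 0 = 20, d_1 = (405 - 20^2)/1 = 5/1 = 5, a_1 = floor((20 + 20)/5) = 8.
  m_2 = 5*8 - 20 = 20, d_2 = (405 - 20^2)/5 = 5/5 = 1, a_2 = floor((20 + 20)/1) = 40.
  m_3 = 1*40 - 20 = 20, d_3 = (405 - 20^2)/1 = 5/1 = 5: (m_3, d_3) = (m_1, d_1) = (20, 5), so from here the quotients repeat a_1, a_2; the period length is 2.
Hence the expansion of sqrt(405) is a_0 = 20 followed by the repeating block 8, 40 (period 2).

[20; (8, 40)]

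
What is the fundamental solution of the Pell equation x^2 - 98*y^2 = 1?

First expand sqrt(98) as a continued fraction. With x_i = (sqrt(98) + m_i)/d_i and (m_0, d_0) = (0, 1): a_0 = floor(sqrt(98)) = 9, since 9^2 = 81 <= 98 < 100 = 10^2.
Iterate m_{i+1} = d_i*a_i - m_i, d_{i+1} = (98 - m_{i+1}^2)/d_i, a_{i+1} = floor((a_0 + m_{i+1})/d_{i+1}):
  m_1 = 1*9 - 0 = 9, d_1 = (98 - 9^2)/1 = 17/1 = 17, a_1 = floor((9 + 9)/17) = 1.
  m_2 = 17*1 - 9 = 8, d_2 = (98 - 8^2)/17 = 34/17 = 2, a_2 = floor((9 + 8)/2) = 8.
  m_3 = 2*8 - 8 = 8, d_3 = (98 - 8^2)/2 = 34/2 = 17, a_3 = floor((9 + 8)/17) = 1.
  m_4 = 17*1 - 8 = 9, d_4 = (98 - 9^2)/17 = 17/17 = 1, a_4 = floor((9 + 9)/1) = 18.
  m_5 = 1*18 - 9 = 9, d_5 = (98 - 9^2)/1 = 17/1 = 17: (m_5, d_5) = (m_1, d_1) = (9, 17), so from here the quotients repeat a_1, ..., a_4; the period length is 4.
So sqrt(98) = [9; (1, 8, 1, 18)] with period length k = 4.
k is even, so the fundamental solution of x^2 - 98y^2 = 1 is (p_{k-1}, q_{k-1}) = (p_3, q_3); compute convergents through index 3.
Convergents (p_i = a_i*p_{i-1} + p_{i-2}, q_i = a_i*q_{i-1} + q_{i-2} with p_{-2}=0, p_{-1}=1, q_{-2}=1, q_{-1}=0):
  i=0: a_0=9, p_0 = 9*1 + 0 = 9, q_0 = 9*0 + 1 = 1.
  i=1: a_1=1, p_1 = 1*9 + 1 = 10, q_1 = 1*1 + 0 = 1.
  i=2: a_2=8, p_2 = 8*10 + 9 = 89, q_2 = 8*1 + 1 = 9.
  i=3: a_3=1, p_3 = 1*89 + 10 = 99, q_3 = 1*9 + 1 = 10.
Check: 99^2 - 98*10^2 = 9801 - 9800 = 1, so (x, y) = (99, 10) solves the equation, and by the theorem it is the least positive solution.

(x, y) = (99, 10)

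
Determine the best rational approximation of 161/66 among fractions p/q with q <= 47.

100/41

Expand x = 161/66 as a continued fraction with the Euclidean algorithm:
  161 = 2*66 + 29, so a_0 = 2.
  66 = 2*29 + 8, so a_1 = 2.
  29 = 3*8 + 5, so a_2 = 3.
  8 = 1*5 + 3, so a_3 = 1.
  5 = 1*3 + 2, so a_4 = 1.
  3 = 1*2 + 1, so a_5 = 1.
  2 = 2*1 + 0, so a_6 = 2.
so x = [2; 2, 3, 1, 1, 1, 2].
Convergents (p_i = a_i*p_{i-1} + p_{i-2}, q_i = a_i*q_{i-1} + q_{i-2} with p_{-2}=0, p_{-1}=1, q_{-2}=1, q_{-1}=0), until the denominator exceeds 47:
  i=0: a_0=2, p_0 = 2*1 + 0 = 2, q_0 = 2*0 + 1 = 1.
  i=1: a_1=2, p_1 = 2*2 + 1 = 5, q_1 = 2*1 + 0 = 2.
  i=2: a_2=3, p_2 = 3*5 + 2 = 17, q_2 = 3*2 + 1 = 7.
  i=3: a_3=1, p_3 = 1*17 + 5 = 22, q_3 = 1*7 + 2 = 9.
  i=4: a_4=1, p_4 = 1*22 + 17 = 39, q_4 = 1*9 + 7 = 16.
  i=5: a_5=1, p_5 = 1*39 + 22 = 61, q_5 = 1*16 + 9 = 25.
  i=6: a_6=2, p_6 = 2*61 + 39 = 161, q_6 = 2*25 + 16 = 66.
q_6 = 66 > 47, so the last convergent with denominator <= 47 is p_5/q_5 = 61/25.
The closest fraction with denominator <= 47 is either p_5/q_5 or the intermediate fraction (k*p_5 + p_4)/(k*q_5 + q_4) with the largest k >= 1 whose denominator stays <= 47; these approach x as k grows, and every other convergent or intermediate fraction in range is farther away.
Largest k: floor((47 - q_4)/q_5) = floor((47 - 16)/25) = 1.
That gives (1*61 + 39)/(1*25 + 16) = 100/41.
Compare the errors: |x - 61/25| = |161*25 - 61*66|/(66*25) = 1/1650, and |x - 100/41| = |161*41 - 100*66|/(66*41) = 1/2706.
Cross-multiplying, 1*1650 = 1650 < 2706 = 1*2706, so 1/2706 is smaller: the intermediate fraction 100/41 is closer to x than 61/25.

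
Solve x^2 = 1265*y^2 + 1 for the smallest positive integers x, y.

First expand sqrt(1265) as a continued fraction. With x_i = (sqrt(1265) + m_i)/d_i and (m_0, d_0) = (0, 1): a_0 = floor(sqrt(1265)) = 35, since 35^2 = 1225 <= 1265 < 1296 = 36^2.
Iterate m_{i+1} = d_i*a_i - m_i, d_{i+1} = (1265 - m_{i+1}^2)/d_i, a_{i+1} = floor((a_0 + m_{i+1})/d_{i+1}):
  m_1 = 1*35 - 0 = 35, d_1 = (1265 - 35^2)/1 = 40/1 = 40, a_1 = floor((35 + 35)/40) = 1.
  m_2 = 40*1 - 35 = 5, d_2 = (1265 - 5^2)/40 = 1240/40 = 31, a_2 = floor((35 + 5)/31) = 1.
  m_3 = 31*1 - 5 = 26, d_3 = (1265 - 26^2)/31 = 589/31 = 19, a_3 = floor((35 + 26)/19) = 3.
  m_4 = 19*3 - 26 = 31, d_4 = (1265 - 31^2)/19 = 304/19 = 16, a_4 = floor((35 + 31)/16) = 4.
  m_5 = 16*4 - 31 = 33, d_5 = (1265 - 33^2)/16 = 176/16 = 11, a_5 = floor((35 + 33)/11) = 6.
  m_6 = 11*6 - 33 = 33, d_6 = (1265 - 33^2)/11 = 176/11 = 16, a_6 = floor((35 + 33)/16) = 4.
  m_7 = 16*4 - 33 = 31, d_7 = (1265 - 31^2)/16 = 304/16 = 19, a_7 = floor((35 + 31)/19) = 3.
  m_8 = 19*3 - 31 = 26, d_8 = (1265 - 26^2)/19 = 589/19 = 31, a_8 = floor((35 + 26)/31) = 1.
  m_9 = 31*1 - 26 = 5, d_9 = (1265 - 5^2)/31 = 1240/31 = 40, a_9 = floor((35 + 5)/40) = 1.
  m_10 = 40*1 - 5 = 35, d_10 = (1265 - 35^2)/40 = 40/40 = 1, a_10 = floor((35 + 35)/1) = 70.
  m_11 = 1*70 - 35 = 35, d_11 = (1265 - 35^2)/1 = 40/1 = 40: (m_11, d_11) = (m_1, d_1) = (35, 40), so from here the quotients repeat a_1, ..., a_10; the period length is 10.
So sqrt(1265) = [35; (1, 1, 3, 4, 6, 4, 3, 1, 1, 70)] with period length k = 10.
k is even, so the fundamental solution of x^2 - 1265y^2 = 1 is (p_{k-1}, q_{k-1}) = (p_9, q_9); compute convergents through index 9.
Convergents (p_i = a_i*p_{i-1} + p_{i-2}, q_i = a_i*q_{i-1} + q_{i-2} with p_{-2}=0, p_{-1}=1, q_{-2}=1, q_{-1}=0):
  i=0: a_0=35, p_0 = 35*1 + 0 = 35, q_0 = 35*0 + 1 = 1.
  i=1: a_1=1, p_1 = 1*35 + 1 = 36, q_1 = 1*1 + 0 = 1.
  i=2: a_2=1, p_2 = 1*36 + 35 = 71, q_2 = 1*1 + 1 = 2.
  i=3: a_3=3, p_3 = 3*71 + 36 = 249, q_3 = 3*2 + 1 = 7.
  i=4: a_4=4, p_4 = 4*249 + 71 = 1067, q_4 = 4*7 + 2 = 30.
  i=5: a_5=6, p_5 = 6*1067 + 249 = 6651, q_5 = 6*30 + 7 = 187.
  i=6: a_6=4, p_6 = 4*6651 + 1067 = 27671, q_6 = 4*187 + 30 = 778.
  i=7: a_7=3, p_7 = 3*27671 + 6651 = 89664, q_7 = 3*778 + 187 = 2521.
  i=8: a_8=1, p_8 = 1*89664 + 27671 = 117335, q_8 = 1*2521 + 778 = 3299.
  i=9: a_9=1, p_9 = 1*117335 + 89664 = 206999, q_9 = 1*3299 + 2521 = 5820.
Check: 206999^2 - 1265*5820^2 = 42848586001 - 42848586000 = 1, so (x, y) = (206999, 5820) solves the equation, and by the theorem it is the least positive solution.

(x, y) = (206999, 5820)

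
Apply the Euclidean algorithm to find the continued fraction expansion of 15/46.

[0; 3, 15]

Run the Euclidean algorithm on 15 and 46; the successive quotients are the partial quotients a_0, a_1, ... (each step inverts the fractional part left over by the previous one):
  15 = 0*46 + 15, so a_0 = 0.
  46 = 3*15 + 1, so a_1 = 3.
  15 = 15*1 + 0, so a_2 = 15.
The remainder reaches 0 after 3 divisions, so the expansion has 3 partial quotients, read off in order.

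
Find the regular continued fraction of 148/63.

[2; 2, 1, 6, 3]

Run the Euclidean algorithm on 148 and 63; the successive quotients are the partial quotients a_0, a_1, ... (each step inverts the fractional part left over by the previous one):
  148 = 2*63 + 22, so a_0 = 2.
  63 = 2*22 + 19, so a_1 = 2.
  22 = 1*19 + 3, so a_2 = 1.
  19 = 6*3 + 1, so a_3 = 6.
  3 = 3*1 + 0, so a_4 = 3.
The remainder reaches 0 after 5 divisions, so the expansion has 5 partial quotients, read off in order.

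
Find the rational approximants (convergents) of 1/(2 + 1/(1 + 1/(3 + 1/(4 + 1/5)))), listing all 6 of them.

0/1, 1/2, 1/3, 4/11, 17/47, 89/246

Using the convergent recurrence p_i = a_i*p_{i-1} + p_{i-2}, q_i = a_i*q_{i-1} + q_{i-2} with p_{-2}=0, p_{-1}=1, q_{-2}=1, q_{-1}=0:
  i=0: a_0=0, p_0 = 0*1 + 0 = 0, q_0 = 0*0 + 1 = 1.
  i=1: a_1=2, p_1 = 2*0 + 1 = 1, q_1 = 2*1 + 0 = 2.
  i=2: a_2=1, p_2 = 1*1 + 0 = 1, q_2 = 1*2 + 1 = 3.
  i=3: a_3=3, p_3 = 3*1 + 1 = 4, q_3 = 3*3 + 2 = 11.
  i=4: a_4=4, p_4 = 4*4 + 1 = 17, q_4 = 4*11 + 3 = 47.
  i=5: a_5=5, p_5 = 5*17 + 4 = 89, q_5 = 5*47 + 11 = 246.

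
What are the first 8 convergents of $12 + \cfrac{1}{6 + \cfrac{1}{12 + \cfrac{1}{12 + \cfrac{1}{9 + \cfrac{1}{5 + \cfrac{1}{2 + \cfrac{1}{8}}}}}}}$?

12/1, 73/6, 888/73, 10729/882, 97449/8011, 497974/40937, 1093397/89885, 9245150/760017

Using the convergent recurrence p_i = a_i*p_{i-1} + p_{i-2}, q_i = a_i*q_{i-1} + q_{i-2} with p_{-2}=0, p_{-1}=1, q_{-2}=1, q_{-1}=0:
  i=0: a_0=12, p_0 = 12*1 + 0 = 12, q_0 = 12*0 + 1 = 1.
  i=1: a_1=6, p_1 = 6*12 + 1 = 73, q_1 = 6*1 + 0 = 6.
  i=2: a_2=12, p_2 = 12*73 + 12 = 888, q_2 = 12*6 + 1 = 73.
  i=3: a_3=12, p_3 = 12*888 + 73 = 10729, q_3 = 12*73 + 6 = 882.
  i=4: a_4=9, p_4 = 9*10729 + 888 = 97449, q_4 = 9*882 + 73 = 8011.
  i=5: a_5=5, p_5 = 5*97449 + 10729 = 497974, q_5 = 5*8011 + 882 = 40937.
  i=6: a_6=2, p_6 = 2*497974 + 97449 = 1093397, q_6 = 2*40937 + 8011 = 89885.
  i=7: a_7=8, p_7 = 8*1093397 + 497974 = 9245150, q_7 = 8*89885 + 40937 = 760017.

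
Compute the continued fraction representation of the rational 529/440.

[1; 4, 1, 16, 1, 4]

Run the Euclidean algorithm on 529 and 440; the successive quotients are the partial quotients a_0, a_1, ... (each step inverts the fractional part left over by the previous one):
  529 = 1*440 + 89, so a_0 = 1.
  440 = 4*89 + 84, so a_1 = 4.
  89 = 1*84 + 5, so a_2 = 1.
  84 = 16*5 + 4, so a_3 = 16.
  5 = 1*4 + 1, so a_4 = 1.
  4 = 4*1 + 0, so a_5 = 4.
The remainder reaches 0 after 6 divisions, so the expansion has 6 partial quotients, read off in order.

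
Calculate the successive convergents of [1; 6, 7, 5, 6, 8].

1/1, 7/6, 50/43, 257/221, 1592/1369, 12993/11173

Using the convergent recurrence p_i = a_i*p_{i-1} + p_{i-2}, q_i = a_i*q_{i-1} + q_{i-2} with p_{-2}=0, p_{-1}=1, q_{-2}=1, q_{-1}=0:
  i=0: a_0=1, p_0 = 1*1 + 0 = 1, q_0 = 1*0 + 1 = 1.
  i=1: a_1=6, p_1 = 6*1 + 1 = 7, q_1 = 6*1 + 0 = 6.
  i=2: a_2=7, p_2 = 7*7 + 1 = 50, q_2 = 7*6 + 1 = 43.
  i=3: a_3=5, p_3 = 5*50 + 7 = 257, q_3 = 5*43 + 6 = 221.
  i=4: a_4=6, p_4 = 6*257 + 50 = 1592, q_4 = 6*221 + 43 = 1369.
  i=5: a_5=8, p_5 = 8*1592 + 257 = 12993, q_5 = 8*1369 + 221 = 11173.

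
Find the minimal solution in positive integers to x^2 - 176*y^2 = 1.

(x, y) = (199, 15)

First expand sqrt(176) as a continued fraction. With x_i = (sqrt(176) + m_i)/d_i and (m_0, d_0) = (0, 1): a_0 = floor(sqrt(176)) = 13, since 13^2 = 169 <= 176 < 196 = 14^2.
Iterate m_{i+1} = d_i*a_i - m_i, d_{i+1} = (176 - m_{i+1}^2)/d_i, a_{i+1} = floor((a_0 + m_{i+1})/d_{i+1}):
  m_1 = 1*13 - 0 = 13, d_1 = (176 - 13^2)/1 = 7/1 = 7, a_1 = floor((13 + 13)/7) = 3.
  m_2 = 7*3 - 13 = 8, d_2 = (176 - 8^2)/7 = 112/7 = 16, a_2 = floor((13 + 8)/16) = 1.
  m_3 = 16*1 - 8 = 8, d_3 = (176 - 8^2)/16 = 112/16 = 7, a_3 = floor((13 + 8)/7) = 3.
  m_4 = 7*3 - 8 = 13, d_4 = (176 - 13^2)/7 = 7/7 = 1, a_4 = floor((13 + 13)/1) = 26.
  m_5 = 1*26 - 13 = 13, d_5 = (176 - 13^2)/1 = 7/1 = 7: (m_5, d_5) = (m_1, d_1) = (13, 7), so from here the quotients repeat a_1, ..., a_4; the period length is 4.
So sqrt(176) = [13; (3, 1, 3, 26)] with period length k = 4.
k is even, so the fundamental solution of x^2 - 176y^2 = 1 is (p_{k-1}, q_{k-1}) = (p_3, q_3); compute convergents through index 3.
Convergents (p_i = a_i*p_{i-1} + p_{i-2}, q_i = a_i*q_{i-1} + q_{i-2} with p_{-2}=0, p_{-1}=1, q_{-2}=1, q_{-1}=0):
  i=0: a_0=13, p_0 = 13*1 + 0 = 13, q_0 = 13*0 + 1 = 1.
  i=1: a_1=3, p_1 = 3*13 + 1 = 40, q_1 = 3*1 + 0 = 3.
  i=2: a_2=1, p_2 = 1*40 + 13 = 53, q_2 = 1*3 + 1 = 4.
  i=3: a_3=3, p_3 = 3*53 + 40 = 199, q_3 = 3*4 + 3 = 15.
Check: 199^2 - 176*15^2 = 39601 - 39600 = 1, so (x, y) = (199, 15) solves the equation, and by the theorem it is the least positive solution.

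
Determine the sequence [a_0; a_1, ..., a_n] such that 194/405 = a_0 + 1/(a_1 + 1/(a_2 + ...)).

[0; 2, 11, 2, 2, 3]

Run the Euclidean algorithm on 194 and 405; the successive quotients are the partial quotients a_0, a_1, ... (each step inverts the fractional part left over by the previous one):
  194 = 0*405 + 194, so a_0 = 0.
  405 = 2*194 + 17, so a_1 = 2.
  194 = 11*17 + 7, so a_2 = 11.
  17 = 2*7 + 3, so a_3 = 2.
  7 = 2*3 + 1, so a_4 = 2.
  3 = 3*1 + 0, so a_5 = 3.
The remainder reaches 0 after 6 divisions, so the expansion has 6 partial quotients, read off in order.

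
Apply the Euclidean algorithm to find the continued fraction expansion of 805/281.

[2; 1, 6, 2, 1, 1, 7]

Run the Euclidean algorithm on 805 and 281; the successive quotients are the partial quotients a_0, a_1, ... (each step inverts the fractional part left over by the previous one):
  805 = 2*281 + 243, so a_0 = 2.
  281 = 1*243 + 38, so a_1 = 1.
  243 = 6*38 + 15, so a_2 = 6.
  38 = 2*15 + 8, so a_3 = 2.
  15 = 1*8 + 7, so a_4 = 1.
  8 = 1*7 + 1, so a_5 = 1.
  7 = 7*1 + 0, so a_6 = 7.
The remainder reaches 0 after 7 divisions, so the expansion has 7 partial quotients, read off in order.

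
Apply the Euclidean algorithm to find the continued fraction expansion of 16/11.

Run the Euclidean algorithm on 16 and 11; the successive quotients are the partial quotients a_0, a_1, ... (each step inverts the fractional part left over by the previous one):
  16 = 1*11 + 5, so a_0 = 1.
  11 = 2*5 + 1, so a_1 = 2.
  5 = 5*1 + 0, so a_2 = 5.
The remainder reaches 0 after 3 divisions, so the expansion has 3 partial quotients, read off in order.

[1; 2, 5]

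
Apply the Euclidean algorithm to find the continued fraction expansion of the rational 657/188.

Run the Euclidean algorithm on 657 and 188; the successive quotients are the partial quotients a_0, a_1, ... (each step inverts the fractional part left over by the previous one):
  657 = 3*188 + 93, so a_0 = 3.
  188 = 2*93 + 2, so a_1 = 2.
  93 = 46*2 + 1, so a_2 = 46.
  2 = 2*1 + 0, so a_3 = 2.
The remainder reaches 0 after 4 divisions, so the expansion has 4 partial quotients, read off in order.

[3; 2, 46, 2]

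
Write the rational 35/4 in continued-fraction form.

[8; 1, 3]

Run the Euclidean algorithm on 35 and 4; the successive quotients are the partial quotients a_0, a_1, ... (each step inverts the fractional part left over by the previous one):
  35 = 8*4 + 3, so a_0 = 8.
  4 = 1*3 + 1, so a_1 = 1.
  3 = 3*1 + 0, so a_2 = 3.
The remainder reaches 0 after 3 divisions, so the expansion has 3 partial quotients, read off in order.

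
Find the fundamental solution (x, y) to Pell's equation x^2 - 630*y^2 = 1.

(x, y) = (251, 10)

First expand sqrt(630) as a continued fraction. With x_i = (sqrt(630) + m_i)/d_i and (m_0, d_0) = (0, 1): a_0 = floor(sqrt(630)) = 25, since 25^2 = 625 <= 630 < 676 = 26^2.
Iterate m_{i+1} = d_i*a_i - m_i, d_{i+1} = (630 - m_{i+1}^2)/d_i, a_{i+1} = floor((a_0 + m_{i+1})/d_{i+1}):
  m_1 = 1*25 - 0 = 25, d_1 = (630 - 25^2)/1 = 5/1 = 5, a_1 = floor((25 + 25)/5) = 10.
  m_2 = 5*10 - 25 = 25, d_2 = (630 - 25^2)/5 = 5/5 = 1, a_2 = floor((25 + 25)/1) = 50.
  m_3 = 1*50 - 25 = 25, d_3 = (630 - 25^2)/1 = 5/1 = 5: (m_3, d_3) = (m_1, d_1) = (25, 5), so from here the quotients repeat a_1, a_2; the period length is 2.
So sqrt(630) = [25; (10, 50)] with period length k = 2.
k is even, so the fundamental solution of x^2 - 630y^2 = 1 is (p_{k-1}, q_{k-1}) = (p_1, q_1); compute convergents through index 1.
Convergents (p_i = a_i*p_{i-1} + p_{i-2}, q_i = a_i*q_{i-1} + q_{i-2} with p_{-2}=0, p_{-1}=1, q_{-2}=1, q_{-1}=0):
  i=0: a_0=25, p_0 = 25*1 + 0 = 25, q_0 = 25*0 + 1 = 1.
  i=1: a_1=10, p_1 = 10*25 + 1 = 251, q_1 = 10*1 + 0 = 10.
Check: 251^2 - 630*10^2 = 63001 - 63000 = 1, so (x, y) = (251, 10) solves the equation, and by the theorem it is the least positive solution.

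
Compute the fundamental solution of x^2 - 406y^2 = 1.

(x, y) = (59468095, 2951352)

First expand sqrt(406) as a continued fraction. With x_i = (sqrt(406) + m_i)/d_i and (m_0, d_0) = (0, 1): a_0 = floor(sqrt(406)) = 20, since 20^2 = 400 <= 406 < 441 = 21^2.
Iterate m_{i+1} = d_i*a_i - m_i, d_{i+1} = (406 - m_{i+1}^2)/d_i, a_{i+1} = floor((a_0 + m_{i+1})/d_{i+1}):
  m_1 = 1*20 - 0 = 20, d_1 = (406 - 20^2)/1 = 6/1 = 6, a_1 = floor((20 + 20)/6) = 6.
  m_2 = 6*6 - 20 = 16, d_2 = (406 - 16^2)/6 = 150/6 = 25, a_2 = floor((20 + 16)/25) = 1.
  m_3 = 25*1 - 16 = 9, d_3 = (406 - 9^2)/25 = 325/25 = 13, a_3 = floor((20 + 9)/13) = 2.
  m_4 = 13*2 - 9 = 17, d_4 = (406 - 17^2)/13 = 117/13 = 9, a_4 = floor((20 + 17)/9) = 4.
  m_5 = 9*4 - 17 = 19, d_5 = (406 - 19^2)/9 = 45/9 = 5, a_5 = floor((20 + 19)/5) = 7.
  m_6 = 5*7 - 19 = 16, d_6 = (406 - 16^2)/5 = 150/5 = 30, a_6 = floor((20 + 16)/30) = 1.
  m_7 = 30*1 - 16 = 14, d_7 = (406 - 14^2)/30 = 210/30 = 7, a_7 = floor((20 + 14)/7) = 4.
  m_8 = 7*4 - 14 = 14, d_8 = (406 - 14^2)/7 = 210/7 = 30, a_8 = floor((20 + 14)/30) = 1.
  m_9 = 30*1 - 14 = 16, d_9 = (406 - 16^2)/30 = 150/30 = 5, a_9 = floor((20 + 16)/5) = 7.
  m_10 = 5*7 - 16 = 19, d_10 = (406 - 19^2)/5 = 45/5 = 9, a_10 = floor((20 + 19)/9) = 4.
  m_11 = 9*4 - 19 = 17, d_11 = (406 - 17^2)/9 = 117/9 = 13, a_11 = floor((20 + 17)/13) = 2.
  m_12 = 13*2 - 17 = 9, d_12 = (406 - 9^2)/13 = 325/13 = 25, a_12 = floor((20 + 9)/25) = 1.
  m_13 = 25*1 - 9 = 16, d_13 = (406 - 16^2)/25 = 150/25 = 6, a_13 = floor((20 + 16)/6) = 6.
  m_14 = 6*6 - 16 = 20, d_14 = (406 - 20^2)/6 = 6/6 = 1, a_14 = floor((20 + 20)/1) = 40.
  m_15 = 1*40 - 20 = 20, d_15 = (406 - 20^2)/1 = 6/1 = 6: (m_15, d_15) = (m_1, d_1) = (20, 6), so from here the quotients repeat a_1, ..., a_14; the period length is 14.
So sqrt(406) = [20; (6, 1, 2, 4, 7, 1, 4, 1, 7, 4, 2, 1, 6, 40)] with period length k = 14.
k is even, so the fundamental solution of x^2 - 406y^2 = 1 is (p_{k-1}, q_{k-1}) = (p_13, q_13); compute convergents through index 13.
Convergents (p_i = a_i*p_{i-1} + p_{i-2}, q_i = a_i*q_{i-1} + q_{i-2} with p_{-2}=0, p_{-1}=1, q_{-2}=1, q_{-1}=0):
  i=0: a_0=20, p_0 = 20*1 + 0 = 20, q_0 = 20*0 + 1 = 1.
  i=1: a_1=6, p_1 = 6*20 + 1 = 121, q_1 = 6*1 + 0 = 6.
  i=2: a_2=1, p_2 = 1*121 + 20 = 141, q_2 = 1*6 + 1 = 7.
  i=3: a_3=2, p_3 = 2*141 + 121 = 403, q_3 = 2*7 + 6 = 20.
  i=4: a_4=4, p_4 = 4*403 + 141 = 1753, q_4 = 4*20 + 7 = 87.
  i=5: a_5=7, p_5 = 7*1753 + 403 = 12674, q_5 = 7*87 + 20 = 629.
  i=6: a_6=1, p_6 = 1*12674 + 1753 = 14427, q_6 = 1*629 + 87 = 716.
  i=7: a_7=4, p_7 = 4*14427 + 12674 = 70382, q_7 = 4*716 + 629 = 3493.
  i=8: a_8=1, p_8 = 1*70382 + 14427 = 84809, q_8 = 1*3493 + 716 = 4209.
  i=9: a_9=7, p_9 = 7*84809 + 70382 = 664045, q_9 = 7*4209 + 3493 = 32956.
  i=10: a_10=4, p_10 = 4*664045 + 84809 = 2740989, q_10 = 4*32956 + 4209 = 136033.
  i=11: a_11=2, p_11 = 2*2740989 + 664045 = 6146023, q_11 = 2*136033 + 32956 = 305022.
  i=12: a_12=1, p_12 = 1*6146023 + 2740989 = 8887012, q_12 = 1*305022 + 136033 = 441055.
  i=13: a_13=6, p_13 = 6*8887012 + 6146023 = 59468095, q_13 = 6*441055 + 305022 = 2951352.
Check: 59468095^2 - 406*2951352^2 = 3536454322929025 - 3536454322929024 = 1, so (x, y) = (59468095, 2951352) solves the equation, and by the theorem it is the least positive solution.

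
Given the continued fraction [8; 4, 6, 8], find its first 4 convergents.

8/1, 33/4, 206/25, 1681/204

Using the convergent recurrence p_i = a_i*p_{i-1} + p_{i-2}, q_i = a_i*q_{i-1} + q_{i-2} with p_{-2}=0, p_{-1}=1, q_{-2}=1, q_{-1}=0:
  i=0: a_0=8, p_0 = 8*1 + 0 = 8, q_0 = 8*0 + 1 = 1.
  i=1: a_1=4, p_1 = 4*8 + 1 = 33, q_1 = 4*1 + 0 = 4.
  i=2: a_2=6, p_2 = 6*33 + 8 = 206, q_2 = 6*4 + 1 = 25.
  i=3: a_3=8, p_3 = 8*206 + 33 = 1681, q_3 = 8*25 + 4 = 204.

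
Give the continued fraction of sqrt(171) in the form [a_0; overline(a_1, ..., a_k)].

Write x_i = (sqrt(171) + m_i)/d_i with (m_0, d_0) = (0, 1). a_0 = floor(sqrt(171)) = 13, since 13^2 = 169 <= 171 < 196 = 14^2.
Iterate m_{i+1} = d_i*a_i - m_i, d_{i+1} = (171 - m_{i+1}^2)/d_i, a_{i+1} = floor((a_0 + m_{i+1})/d_{i+1}):
  m_1 = 1*13 - 0 = 13, d_1 = (171 - 13^2)/1 = 2/1 = 2, a_1 = floor((13 + 13)/2) = 13.
  m_2 = 2*13 - 13 = 13, d_2 = (171 - 13^2)/2 = 2/2 = 1, a_2 = floor((13 + 13)/1) = 26.
  m_3 = 1*26 - 13 = 13, d_3 = (171 - 13^2)/1 = 2/1 = 2: (m_3, d_3) = (m_1, d_1) = (13, 2), so from here the quotients repeat a_1, a_2; the period length is 2.
Hence the expansion of sqrt(171) is a_0 = 13 followed by the repeating block 13, 26 (period 2).

[13; overline(13, 26)]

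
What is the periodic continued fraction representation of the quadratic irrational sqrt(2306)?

[48; (48, 96)]

Write x_i = (sqrt(2306) + m_i)/d_i with (m_0, d_0) = (0, 1). a_0 = floor(sqrt(2306)) = 48, since 48^2 = 2304 <= 2306 < 2401 = 49^2.
Iterate m_{i+1} = d_i*a_i - m_i, d_{i+1} = (2306 - m_{i+1}^2)/d_i, a_{i+1} = floor((a_0 + m_{i+1})/d_{i+1}):
  m_1 = 1*48 - 0 = 48, d_1 = (2306 - 48^2)/1 = 2/1 = 2, a_1 = floor((48 + 48)/2) = 48.
  m_2 = 2*48 - 48 = 48, d_2 = (2306 - 48^2)/2 = 2/2 = 1, a_2 = floor((48 + 48)/1) = 96.
  m_3 = 1*96 - 48 = 48, d_3 = (2306 - 48^2)/1 = 2/1 = 2: (m_3, d_3) = (m_1, d_1) = (48, 2), so from here the quotients repeat a_1, a_2; the period length is 2.
Hence the expansion of sqrt(2306) is a_0 = 48 followed by the repeating block 48, 96 (period 2).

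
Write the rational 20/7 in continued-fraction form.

Run the Euclidean algorithm on 20 and 7; the successive quotients are the partial quotients a_0, a_1, ... (each step inverts the fractional part left over by the previous one):
  20 = 2*7 + 6, so a_0 = 2.
  7 = 1*6 + 1, so a_1 = 1.
  6 = 6*1 + 0, so a_2 = 6.
The remainder reaches 0 after 3 divisions, so the expansion has 3 partial quotients, read off in order.

[2; 1, 6]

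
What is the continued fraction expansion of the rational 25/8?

Run the Euclidean algorithm on 25 and 8; the successive quotients are the partial quotients a_0, a_1, ... (each step inverts the fractional part left over by the previous one):
  25 = 3*8 + 1, so a_0 = 3.
  8 = 8*1 + 0, so a_1 = 8.
The remainder reaches 0 after 2 divisions, so the expansion has 2 partial quotients, read off in order.

[3; 8]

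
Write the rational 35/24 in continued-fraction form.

[1; 2, 5, 2]

Run the Euclidean algorithm on 35 and 24; the successive quotients are the partial quotients a_0, a_1, ... (each step inverts the fractional part left over by the previous one):
  35 = 1*24 + 11, so a_0 = 1.
  24 = 2*11 + 2, so a_1 = 2.
  11 = 5*2 + 1, so a_2 = 5.
  2 = 2*1 + 0, so a_3 = 2.
The remainder reaches 0 after 4 divisions, so the expansion has 4 partial quotients, read off in order.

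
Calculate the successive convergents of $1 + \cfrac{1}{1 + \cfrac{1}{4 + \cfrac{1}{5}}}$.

1/1, 2/1, 9/5, 47/26

Using the convergent recurrence p_i = a_i*p_{i-1} + p_{i-2}, q_i = a_i*q_{i-1} + q_{i-2} with p_{-2}=0, p_{-1}=1, q_{-2}=1, q_{-1}=0:
  i=0: a_0=1, p_0 = 1*1 + 0 = 1, q_0 = 1*0 + 1 = 1.
  i=1: a_1=1, p_1 = 1*1 + 1 = 2, q_1 = 1*1 + 0 = 1.
  i=2: a_2=4, p_2 = 4*2 + 1 = 9, q_2 = 4*1 + 1 = 5.
  i=3: a_3=5, p_3 = 5*9 + 2 = 47, q_3 = 5*5 + 1 = 26.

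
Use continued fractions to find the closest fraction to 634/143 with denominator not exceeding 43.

133/30

Expand x = 634/143 as a continued fraction with the Euclidean algorithm:
  634 = 4*143 + 62, so a_0 = 4.
  143 = 2*62 + 19, so a_1 = 2.
  62 = 3*19 + 5, so a_2 = 3.
  19 = 3*5 + 4, so a_3 = 3.
  5 = 1*4 + 1, so a_4 = 1.
  4 = 4*1 + 0, so a_5 = 4.
so x = [4; 2, 3, 3, 1, 4].
Convergents (p_i = a_i*p_{i-1} + p_{i-2}, q_i = a_i*q_{i-1} + q_{i-2} with p_{-2}=0, p_{-1}=1, q_{-2}=1, q_{-1}=0), until the denominator exceeds 43:
  i=0: a_0=4, p_0 = 4*1 + 0 = 4, q_0 = 4*0 + 1 = 1.
  i=1: a_1=2, p_1 = 2*4 + 1 = 9, q_1 = 2*1 + 0 = 2.
  i=2: a_2=3, p_2 = 3*9 + 4 = 31, q_2 = 3*2 + 1 = 7.
  i=3: a_3=3, p_3 = 3*31 + 9 = 102, q_3 = 3*7 + 2 = 23.
  i=4: a_4=1, p_4 = 1*102 + 31 = 133, q_4 = 1*23 + 7 = 30.
  i=5: a_5=4, p_5 = 4*133 + 102 = 634, q_5 = 4*30 + 23 = 143.
q_5 = 143 > 43, so the last convergent with denominator <= 43 is p_4/q_4 = 133/30.
The closest fraction with denominator <= 43 is either p_4/q_4 or the intermediate fraction (k*p_4 + p_3)/(k*q_4 + q_3) with the largest k >= 1 whose denominator stays <= 43; these approach x as k grows, and every other convergent or intermediate fraction in range is farther away.
Largest k: floor((43 - q_3)/q_4) = floor((43 - 23)/30) = 0.
Since k = 0, no intermediate fraction beyond p_4/q_4 has denominator <= 43, so the convergent 133/30 is the closest (its error is |634*30 - 133*143|/(143*30) = 1/4290).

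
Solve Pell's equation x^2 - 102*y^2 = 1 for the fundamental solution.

First expand sqrt(102) as a continued fraction. With x_i = (sqrt(102) + m_i)/d_i and (m_0, d_0) = (0, 1): a_0 = floor(sqrt(102)) = 10, since 10^2 = 100 <= 102 < 121 = 11^2.
Iterate m_{i+1} = d_i*a_i - m_i, d_{i+1} = (102 - m_{i+1}^2)/d_i, a_{i+1} = floor((a_0 + m_{i+1})/d_{i+1}):
  m_1 = 1*10 - 0 = 10, d_1 = (102 - 10^2)/1 = 2/1 = 2, a_1 = floor((10 + 10)/2) = 10.
  m_2 = 2*10 - 10 = 10, d_2 = (102 - 10^2)/2 = 2/2 = 1, a_2 = floor((10 + 10)/1) = 20.
  m_3 = 1*20 - 10 = 10, d_3 = (102 - 10^2)/1 = 2/1 = 2: (m_3, d_3) = (m_1, d_1) = (10, 2), so from here the quotients repeat a_1, a_2; the period length is 2.
So sqrt(102) = [10; (10, 20)] with period length k = 2.
k is even, so the fundamental solution of x^2 - 102y^2 = 1 is (p_{k-1}, q_{k-1}) = (p_1, q_1); compute convergents through index 1.
Convergents (p_i = a_i*p_{i-1} + p_{i-2}, q_i = a_i*q_{i-1} + q_{i-2} with p_{-2}=0, p_{-1}=1, q_{-2}=1, q_{-1}=0):
  i=0: a_0=10, p_0 = 10*1 + 0 = 10, q_0 = 10*0 + 1 = 1.
  i=1: a_1=10, p_1 = 10*10 + 1 = 101, q_1 = 10*1 + 0 = 10.
Check: 101^2 - 102*10^2 = 10201 - 10200 = 1, so (x, y) = (101, 10) solves the equation, and by the theorem it is the least positive solution.

(x, y) = (101, 10)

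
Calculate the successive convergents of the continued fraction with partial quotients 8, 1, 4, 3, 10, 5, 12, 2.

Using the convergent recurrence p_i = a_i*p_{i-1} + p_{i-2}, q_i = a_i*q_{i-1} + q_{i-2} with p_{-2}=0, p_{-1}=1, q_{-2}=1, q_{-1}=0:
  i=0: a_0=8, p_0 = 8*1 + 0 = 8, q_0 = 8*0 + 1 = 1.
  i=1: a_1=1, p_1 = 1*8 + 1 = 9, q_1 = 1*1 + 0 = 1.
  i=2: a_2=4, p_2 = 4*9 + 8 = 44, q_2 = 4*1 + 1 = 5.
  i=3: a_3=3, p_3 = 3*44 + 9 = 141, q_3 = 3*5 + 1 = 16.
  i=4: a_4=10, p_4 = 10*141 + 44 = 1454, q_4 = 10*16 + 5 = 165.
  i=5: a_5=5, p_5 = 5*1454 + 141 = 7411, q_5 = 5*165 + 16 = 841.
  i=6: a_6=12, p_6 = 12*7411 + 1454 = 90386, q_6 = 12*841 + 165 = 10257.
  i=7: a_7=2, p_7 = 2*90386 + 7411 = 188183, q_7 = 2*10257 + 841 = 21355.

8/1, 9/1, 44/5, 141/16, 1454/165, 7411/841, 90386/10257, 188183/21355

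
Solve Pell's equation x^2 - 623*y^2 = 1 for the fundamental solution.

First expand sqrt(623) as a continued fraction. With x_i = (sqrt(623) + m_i)/d_i and (m_0, d_0) = (0, 1): a_0 = floor(sqrt(623)) = 24, since 24^2 = 576 <= 623 < 625 = 25^2.
Iterate m_{i+1} = d_i*a_i - m_i, d_{i+1} = (623 - m_{i+1}^2)/d_i, a_{i+1} = floor((a_0 + m_{i+1})/d_{i+1}):
  m_1 = 1*24 - 0 = 24, d_1 = (623 - 24^2)/1 = 47/1 = 47, a_1 = floor((24 + 24)/47) = 1.
  m_2 = 47*1 - 24 = 23, d_2 = (623 - 23^2)/47 = 94/47 = 2, a_2 = floor((24 + 23)/2) = 23.
  m_3 = 2*23 - 23 = 23, d_3 = (623 - 23^2)/2 = 94/2 = 47, a_3 = floor((24 + 23)/47) = 1.
  m_4 = 47*1 - 23 = 24, d_4 = (623 - 24^2)/47 = 47/47 = 1, a_4 = floor((24 + 24)/1) = 48.
  m_5 = 1*48 - 24 = 24, d_5 = (623 - 24^2)/1 = 47/1 = 47: (m_5, d_5) = (m_1, d_1) = (24, 47), so from here the quotients repeat a_1, ..., a_4; the period length is 4.
So sqrt(623) = [24; (1, 23, 1, 48)] with period length k = 4.
k is even, so the fundamental solution of x^2 - 623y^2 = 1 is (p_{k-1}, q_{k-1}) = (p_3, q_3); compute convergents through index 3.
Convergents (p_i = a_i*p_{i-1} + p_{i-2}, q_i = a_i*q_{i-1} + q_{i-2} with p_{-2}=0, p_{-1}=1, q_{-2}=1, q_{-1}=0):
  i=0: a_0=24, p_0 = 24*1 + 0 = 24, q_0 = 24*0 + 1 = 1.
  i=1: a_1=1, p_1 = 1*24 + 1 = 25, q_1 = 1*1 + 0 = 1.
  i=2: a_2=23, p_2 = 23*25 + 24 = 599, q_2 = 23*1 + 1 = 24.
  i=3: a_3=1, p_3 = 1*599 + 25 = 624, q_3 = 1*24 + 1 = 25.
Check: 624^2 - 623*25^2 = 389376 - 389375 = 1, so (x, y) = (624, 25) solves the equation, and by the theorem it is the least positive solution.

(x, y) = (624, 25)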